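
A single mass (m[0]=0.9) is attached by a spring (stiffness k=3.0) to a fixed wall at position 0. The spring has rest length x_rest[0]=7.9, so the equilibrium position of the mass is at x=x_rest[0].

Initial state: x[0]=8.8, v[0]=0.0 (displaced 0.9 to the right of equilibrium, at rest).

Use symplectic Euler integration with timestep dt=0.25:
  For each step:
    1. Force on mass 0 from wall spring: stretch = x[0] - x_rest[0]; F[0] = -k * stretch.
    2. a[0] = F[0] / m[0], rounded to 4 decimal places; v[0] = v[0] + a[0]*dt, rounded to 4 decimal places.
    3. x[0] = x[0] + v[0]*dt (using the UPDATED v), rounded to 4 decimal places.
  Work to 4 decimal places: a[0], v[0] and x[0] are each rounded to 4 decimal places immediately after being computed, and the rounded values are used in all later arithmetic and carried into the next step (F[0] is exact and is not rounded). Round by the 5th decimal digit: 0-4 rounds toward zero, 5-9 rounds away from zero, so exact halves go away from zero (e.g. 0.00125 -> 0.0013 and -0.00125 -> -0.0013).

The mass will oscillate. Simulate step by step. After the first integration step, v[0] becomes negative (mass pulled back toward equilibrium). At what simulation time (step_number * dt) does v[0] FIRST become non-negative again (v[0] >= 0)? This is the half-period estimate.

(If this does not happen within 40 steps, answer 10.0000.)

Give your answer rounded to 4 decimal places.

Step 0: x=[8.8000] v=[0.0000]
Step 1: x=[8.6125] v=[-0.7500]
Step 2: x=[8.2766] v=[-1.3438]
Step 3: x=[7.8622] v=[-1.6576]
Step 4: x=[7.4557] v=[-1.6261]
Step 5: x=[7.1417] v=[-1.2559]
Step 6: x=[6.9857] v=[-0.6240]
Step 7: x=[7.0202] v=[0.1379]
First v>=0 after going negative at step 7, time=1.7500

Answer: 1.7500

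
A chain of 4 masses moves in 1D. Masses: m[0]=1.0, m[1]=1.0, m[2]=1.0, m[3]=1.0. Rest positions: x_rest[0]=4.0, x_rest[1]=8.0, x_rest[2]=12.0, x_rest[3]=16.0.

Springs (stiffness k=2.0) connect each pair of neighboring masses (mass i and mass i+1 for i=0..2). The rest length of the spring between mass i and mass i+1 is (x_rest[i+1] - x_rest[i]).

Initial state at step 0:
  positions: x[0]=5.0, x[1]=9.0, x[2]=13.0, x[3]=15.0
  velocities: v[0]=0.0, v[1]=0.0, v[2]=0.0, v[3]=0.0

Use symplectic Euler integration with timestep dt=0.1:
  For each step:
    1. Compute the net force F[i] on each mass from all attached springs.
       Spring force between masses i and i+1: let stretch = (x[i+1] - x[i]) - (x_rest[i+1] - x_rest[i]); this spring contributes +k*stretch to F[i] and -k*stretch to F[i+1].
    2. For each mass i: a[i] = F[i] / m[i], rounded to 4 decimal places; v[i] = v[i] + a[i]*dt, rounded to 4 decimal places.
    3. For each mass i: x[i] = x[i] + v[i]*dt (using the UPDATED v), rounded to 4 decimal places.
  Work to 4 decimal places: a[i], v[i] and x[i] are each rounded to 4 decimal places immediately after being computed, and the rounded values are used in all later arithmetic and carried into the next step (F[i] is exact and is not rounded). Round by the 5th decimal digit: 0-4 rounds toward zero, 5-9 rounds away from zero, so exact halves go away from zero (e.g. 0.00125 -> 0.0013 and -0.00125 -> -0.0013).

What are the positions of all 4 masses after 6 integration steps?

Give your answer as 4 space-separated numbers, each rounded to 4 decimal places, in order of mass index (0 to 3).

Answer: 4.9988 8.9505 12.3165 15.7346

Derivation:
Step 0: x=[5.0000 9.0000 13.0000 15.0000] v=[0.0000 0.0000 0.0000 0.0000]
Step 1: x=[5.0000 9.0000 12.9600 15.0400] v=[0.0000 0.0000 -0.4000 0.4000]
Step 2: x=[5.0000 8.9992 12.8824 15.1184] v=[0.0000 -0.0080 -0.7760 0.7840]
Step 3: x=[5.0000 8.9961 12.7719 15.2321] v=[-0.0002 -0.0312 -1.1054 1.1368]
Step 4: x=[4.9999 8.9886 12.6351 15.3766] v=[-0.0010 -0.0753 -1.3685 1.4448]
Step 5: x=[4.9996 8.9742 12.4802 15.5463] v=[-0.0033 -0.1437 -1.5495 1.6965]
Step 6: x=[4.9988 8.9505 12.3165 15.7346] v=[-0.0084 -0.2374 -1.6375 1.8833]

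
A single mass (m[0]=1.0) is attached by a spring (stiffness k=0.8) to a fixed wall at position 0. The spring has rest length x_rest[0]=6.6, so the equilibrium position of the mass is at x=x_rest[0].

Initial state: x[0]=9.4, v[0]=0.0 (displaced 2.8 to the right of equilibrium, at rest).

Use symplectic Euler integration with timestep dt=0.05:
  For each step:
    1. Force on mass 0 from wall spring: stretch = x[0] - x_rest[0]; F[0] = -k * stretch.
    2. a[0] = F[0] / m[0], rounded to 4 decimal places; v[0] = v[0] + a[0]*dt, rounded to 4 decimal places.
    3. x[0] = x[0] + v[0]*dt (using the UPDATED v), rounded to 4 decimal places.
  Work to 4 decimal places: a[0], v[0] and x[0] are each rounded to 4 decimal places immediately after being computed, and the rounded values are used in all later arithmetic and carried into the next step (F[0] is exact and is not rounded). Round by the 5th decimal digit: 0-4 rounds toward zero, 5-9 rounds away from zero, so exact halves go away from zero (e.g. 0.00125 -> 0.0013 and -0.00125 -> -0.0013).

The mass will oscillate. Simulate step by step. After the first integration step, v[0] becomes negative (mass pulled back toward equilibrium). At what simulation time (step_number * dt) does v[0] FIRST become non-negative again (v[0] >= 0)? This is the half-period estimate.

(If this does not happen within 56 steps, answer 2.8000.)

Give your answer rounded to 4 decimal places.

Answer: 2.8000

Derivation:
Step 0: x=[9.4000] v=[0.0000]
Step 1: x=[9.3944] v=[-0.1120]
Step 2: x=[9.3832] v=[-0.2238]
Step 3: x=[9.3664] v=[-0.3351]
Step 4: x=[9.3441] v=[-0.4458]
Step 5: x=[9.3163] v=[-0.5556]
Step 6: x=[9.2831] v=[-0.6643]
Step 7: x=[9.2445] v=[-0.7716]
Step 8: x=[9.2006] v=[-0.8774]
Step 9: x=[9.1515] v=[-0.9814]
Step 10: x=[9.0973] v=[-1.0835]
Step 11: x=[9.0381] v=[-1.1834]
Step 12: x=[8.9741] v=[-1.2809]
Step 13: x=[8.9053] v=[-1.3759]
Step 14: x=[8.8319] v=[-1.4681]
Step 15: x=[8.7540] v=[-1.5574]
Step 16: x=[8.6718] v=[-1.6436]
Step 17: x=[8.5855] v=[-1.7265]
Step 18: x=[8.4952] v=[-1.8059]
Step 19: x=[8.4011] v=[-1.8817]
Step 20: x=[8.3034] v=[-1.9537]
Step 21: x=[8.2023] v=[-2.0218]
Step 22: x=[8.0980] v=[-2.0859]
Step 23: x=[7.9907] v=[-2.1458]
Step 24: x=[7.8806] v=[-2.2014]
Step 25: x=[7.7680] v=[-2.2526]
Step 26: x=[7.6530] v=[-2.2993]
Step 27: x=[7.5359] v=[-2.3414]
Step 28: x=[7.4170] v=[-2.3788]
Step 29: x=[7.2964] v=[-2.4115]
Step 30: x=[7.1744] v=[-2.4394]
Step 31: x=[7.0513] v=[-2.4624]
Step 32: x=[6.9273] v=[-2.4805]
Step 33: x=[6.8026] v=[-2.4936]
Step 34: x=[6.6775] v=[-2.5017]
Step 35: x=[6.5523] v=[-2.5048]
Step 36: x=[6.4272] v=[-2.5029]
Step 37: x=[6.3024] v=[-2.4960]
Step 38: x=[6.1782] v=[-2.4841]
Step 39: x=[6.0548] v=[-2.4672]
Step 40: x=[5.9325] v=[-2.4454]
Step 41: x=[5.8116] v=[-2.4187]
Step 42: x=[5.6922] v=[-2.3872]
Step 43: x=[5.5747] v=[-2.3509]
Step 44: x=[5.4592] v=[-2.3099]
Step 45: x=[5.3460] v=[-2.2643]
Step 46: x=[5.2353] v=[-2.2141]
Step 47: x=[5.1273] v=[-2.1595]
Step 48: x=[5.0223] v=[-2.1006]
Step 49: x=[4.9204] v=[-2.0375]
Step 50: x=[4.8219] v=[-1.9703]
Step 51: x=[4.7269] v=[-1.8992]
Step 52: x=[4.6357] v=[-1.8243]
Step 53: x=[4.5484] v=[-1.7457]
Step 54: x=[4.4652] v=[-1.6636]
Step 55: x=[4.3863] v=[-1.5782]
Step 56: x=[4.3118] v=[-1.4897]
v[0] did not become non-negative within 56 steps; using fallback time=2.8000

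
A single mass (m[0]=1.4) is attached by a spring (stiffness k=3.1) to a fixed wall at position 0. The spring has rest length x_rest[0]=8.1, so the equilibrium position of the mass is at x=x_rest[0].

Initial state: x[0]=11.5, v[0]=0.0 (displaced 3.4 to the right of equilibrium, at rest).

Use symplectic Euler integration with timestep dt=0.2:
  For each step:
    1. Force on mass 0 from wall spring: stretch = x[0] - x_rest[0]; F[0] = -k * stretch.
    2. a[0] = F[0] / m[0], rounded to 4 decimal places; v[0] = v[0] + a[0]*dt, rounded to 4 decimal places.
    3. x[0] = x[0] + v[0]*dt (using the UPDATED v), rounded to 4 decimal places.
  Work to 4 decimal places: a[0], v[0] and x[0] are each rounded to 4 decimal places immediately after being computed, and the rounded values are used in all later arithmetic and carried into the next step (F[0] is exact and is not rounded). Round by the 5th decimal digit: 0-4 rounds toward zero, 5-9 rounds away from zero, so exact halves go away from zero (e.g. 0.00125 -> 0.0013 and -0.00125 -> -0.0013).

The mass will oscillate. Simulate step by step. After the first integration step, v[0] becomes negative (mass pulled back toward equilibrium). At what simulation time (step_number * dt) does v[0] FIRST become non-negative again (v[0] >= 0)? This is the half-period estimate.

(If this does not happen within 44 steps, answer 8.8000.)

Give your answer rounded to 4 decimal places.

Step 0: x=[11.5000] v=[0.0000]
Step 1: x=[11.1989] v=[-1.5057]
Step 2: x=[10.6233] v=[-2.8781]
Step 3: x=[9.8242] v=[-3.9956]
Step 4: x=[8.8724] v=[-4.7592]
Step 5: x=[7.8521] v=[-5.1013]
Step 6: x=[6.8538] v=[-4.9915]
Step 7: x=[5.9659] v=[-4.4396]
Step 8: x=[5.2670] v=[-3.4945]
Step 9: x=[4.8190] v=[-2.2399]
Step 10: x=[4.6616] v=[-0.7869]
Step 11: x=[4.8088] v=[0.7358]
First v>=0 after going negative at step 11, time=2.2000

Answer: 2.2000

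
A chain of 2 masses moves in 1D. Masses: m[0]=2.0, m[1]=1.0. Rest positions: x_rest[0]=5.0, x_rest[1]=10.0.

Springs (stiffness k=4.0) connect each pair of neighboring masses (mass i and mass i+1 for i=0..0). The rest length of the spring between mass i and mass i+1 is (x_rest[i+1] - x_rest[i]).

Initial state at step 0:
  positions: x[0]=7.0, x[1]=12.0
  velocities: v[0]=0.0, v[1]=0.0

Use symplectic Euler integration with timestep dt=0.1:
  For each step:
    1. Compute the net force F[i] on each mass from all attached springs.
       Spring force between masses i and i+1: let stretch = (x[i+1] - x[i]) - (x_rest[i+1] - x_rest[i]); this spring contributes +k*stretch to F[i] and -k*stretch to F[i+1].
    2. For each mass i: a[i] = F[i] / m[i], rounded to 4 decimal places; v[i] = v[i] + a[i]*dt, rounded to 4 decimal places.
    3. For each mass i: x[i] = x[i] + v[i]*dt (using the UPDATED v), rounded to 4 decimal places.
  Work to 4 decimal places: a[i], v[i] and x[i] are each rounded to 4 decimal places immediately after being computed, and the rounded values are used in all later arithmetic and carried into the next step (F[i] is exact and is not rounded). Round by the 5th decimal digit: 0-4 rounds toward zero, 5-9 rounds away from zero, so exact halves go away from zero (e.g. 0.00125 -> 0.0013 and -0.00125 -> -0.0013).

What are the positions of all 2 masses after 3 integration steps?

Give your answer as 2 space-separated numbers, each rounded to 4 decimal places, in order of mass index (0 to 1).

Step 0: x=[7.0000 12.0000] v=[0.0000 0.0000]
Step 1: x=[7.0000 12.0000] v=[0.0000 0.0000]
Step 2: x=[7.0000 12.0000] v=[0.0000 0.0000]
Step 3: x=[7.0000 12.0000] v=[0.0000 0.0000]

Answer: 7.0000 12.0000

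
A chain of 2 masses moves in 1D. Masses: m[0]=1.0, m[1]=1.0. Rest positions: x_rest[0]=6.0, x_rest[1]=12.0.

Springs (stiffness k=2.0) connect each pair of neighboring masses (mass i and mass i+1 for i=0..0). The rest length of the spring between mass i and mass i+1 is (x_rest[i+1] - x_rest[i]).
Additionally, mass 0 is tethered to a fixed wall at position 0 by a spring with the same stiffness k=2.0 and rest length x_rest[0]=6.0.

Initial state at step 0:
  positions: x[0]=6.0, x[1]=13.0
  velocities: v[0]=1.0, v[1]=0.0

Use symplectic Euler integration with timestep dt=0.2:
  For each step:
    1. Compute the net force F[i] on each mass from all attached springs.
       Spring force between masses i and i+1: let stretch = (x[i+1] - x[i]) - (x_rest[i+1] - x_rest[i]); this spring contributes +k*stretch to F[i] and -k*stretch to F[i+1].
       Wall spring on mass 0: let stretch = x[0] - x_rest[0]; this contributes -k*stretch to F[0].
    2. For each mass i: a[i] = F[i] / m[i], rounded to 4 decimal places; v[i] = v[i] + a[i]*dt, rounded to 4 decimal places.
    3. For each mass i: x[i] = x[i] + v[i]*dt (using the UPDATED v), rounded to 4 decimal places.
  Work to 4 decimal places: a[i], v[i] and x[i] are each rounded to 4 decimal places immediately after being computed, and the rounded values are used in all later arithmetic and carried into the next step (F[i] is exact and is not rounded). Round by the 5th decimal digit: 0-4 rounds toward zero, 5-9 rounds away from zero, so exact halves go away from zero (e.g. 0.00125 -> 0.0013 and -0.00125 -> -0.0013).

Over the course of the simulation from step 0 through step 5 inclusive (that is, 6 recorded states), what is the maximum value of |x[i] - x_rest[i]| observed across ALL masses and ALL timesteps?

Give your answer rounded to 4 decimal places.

Answer: 1.1192

Derivation:
Step 0: x=[6.0000 13.0000] v=[1.0000 0.0000]
Step 1: x=[6.2800 12.9200] v=[1.4000 -0.4000]
Step 2: x=[6.5888 12.7888] v=[1.5440 -0.6560]
Step 3: x=[6.8665 12.6416] v=[1.3885 -0.7360]
Step 4: x=[7.0569 12.5124] v=[0.9519 -0.6460]
Step 5: x=[7.1192 12.4268] v=[0.3113 -0.4282]
Max displacement = 1.1192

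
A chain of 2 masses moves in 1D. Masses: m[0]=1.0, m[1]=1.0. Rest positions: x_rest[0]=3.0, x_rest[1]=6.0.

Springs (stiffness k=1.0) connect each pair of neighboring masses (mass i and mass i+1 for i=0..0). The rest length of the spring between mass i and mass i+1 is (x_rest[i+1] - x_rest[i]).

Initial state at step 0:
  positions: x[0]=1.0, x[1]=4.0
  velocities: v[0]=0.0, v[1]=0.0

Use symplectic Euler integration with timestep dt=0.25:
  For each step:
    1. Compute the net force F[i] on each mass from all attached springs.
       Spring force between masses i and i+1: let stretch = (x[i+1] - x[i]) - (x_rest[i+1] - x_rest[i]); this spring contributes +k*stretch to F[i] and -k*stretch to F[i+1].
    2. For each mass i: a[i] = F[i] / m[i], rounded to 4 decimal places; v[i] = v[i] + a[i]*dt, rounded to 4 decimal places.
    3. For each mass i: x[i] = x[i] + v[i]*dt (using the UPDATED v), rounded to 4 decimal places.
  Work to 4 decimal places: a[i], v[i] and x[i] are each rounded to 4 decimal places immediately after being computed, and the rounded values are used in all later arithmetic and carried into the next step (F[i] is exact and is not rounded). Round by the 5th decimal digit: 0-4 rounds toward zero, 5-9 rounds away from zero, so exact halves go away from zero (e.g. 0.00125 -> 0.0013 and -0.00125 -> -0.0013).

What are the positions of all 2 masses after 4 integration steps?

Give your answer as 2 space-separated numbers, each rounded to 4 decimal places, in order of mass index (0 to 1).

Answer: 1.0000 4.0000

Derivation:
Step 0: x=[1.0000 4.0000] v=[0.0000 0.0000]
Step 1: x=[1.0000 4.0000] v=[0.0000 0.0000]
Step 2: x=[1.0000 4.0000] v=[0.0000 0.0000]
Step 3: x=[1.0000 4.0000] v=[0.0000 0.0000]
Step 4: x=[1.0000 4.0000] v=[0.0000 0.0000]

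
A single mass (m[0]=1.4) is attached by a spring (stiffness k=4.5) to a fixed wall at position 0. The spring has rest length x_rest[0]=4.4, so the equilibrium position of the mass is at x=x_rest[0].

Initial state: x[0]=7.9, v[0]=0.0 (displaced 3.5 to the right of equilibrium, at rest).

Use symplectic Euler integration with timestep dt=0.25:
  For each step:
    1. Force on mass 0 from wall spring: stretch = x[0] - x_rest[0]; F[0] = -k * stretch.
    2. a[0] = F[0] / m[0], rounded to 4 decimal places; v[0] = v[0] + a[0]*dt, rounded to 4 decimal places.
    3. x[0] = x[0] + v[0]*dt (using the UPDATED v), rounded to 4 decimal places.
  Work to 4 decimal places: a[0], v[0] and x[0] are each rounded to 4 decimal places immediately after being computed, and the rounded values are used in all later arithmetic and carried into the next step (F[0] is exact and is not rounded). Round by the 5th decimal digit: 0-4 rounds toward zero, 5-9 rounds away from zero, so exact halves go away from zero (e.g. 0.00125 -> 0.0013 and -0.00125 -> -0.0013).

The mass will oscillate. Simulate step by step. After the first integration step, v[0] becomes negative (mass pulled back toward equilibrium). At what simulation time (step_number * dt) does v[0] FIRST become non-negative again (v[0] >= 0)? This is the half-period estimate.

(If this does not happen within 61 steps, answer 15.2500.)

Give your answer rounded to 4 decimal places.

Answer: 1.7500

Derivation:
Step 0: x=[7.9000] v=[0.0000]
Step 1: x=[7.1969] v=[-2.8125]
Step 2: x=[5.9319] v=[-5.0600]
Step 3: x=[4.3592] v=[-6.2910]
Step 4: x=[2.7947] v=[-6.2582]
Step 5: x=[1.5527] v=[-4.9682]
Step 6: x=[0.8827] v=[-2.6802]
Step 7: x=[0.9193] v=[0.1462]
First v>=0 after going negative at step 7, time=1.7500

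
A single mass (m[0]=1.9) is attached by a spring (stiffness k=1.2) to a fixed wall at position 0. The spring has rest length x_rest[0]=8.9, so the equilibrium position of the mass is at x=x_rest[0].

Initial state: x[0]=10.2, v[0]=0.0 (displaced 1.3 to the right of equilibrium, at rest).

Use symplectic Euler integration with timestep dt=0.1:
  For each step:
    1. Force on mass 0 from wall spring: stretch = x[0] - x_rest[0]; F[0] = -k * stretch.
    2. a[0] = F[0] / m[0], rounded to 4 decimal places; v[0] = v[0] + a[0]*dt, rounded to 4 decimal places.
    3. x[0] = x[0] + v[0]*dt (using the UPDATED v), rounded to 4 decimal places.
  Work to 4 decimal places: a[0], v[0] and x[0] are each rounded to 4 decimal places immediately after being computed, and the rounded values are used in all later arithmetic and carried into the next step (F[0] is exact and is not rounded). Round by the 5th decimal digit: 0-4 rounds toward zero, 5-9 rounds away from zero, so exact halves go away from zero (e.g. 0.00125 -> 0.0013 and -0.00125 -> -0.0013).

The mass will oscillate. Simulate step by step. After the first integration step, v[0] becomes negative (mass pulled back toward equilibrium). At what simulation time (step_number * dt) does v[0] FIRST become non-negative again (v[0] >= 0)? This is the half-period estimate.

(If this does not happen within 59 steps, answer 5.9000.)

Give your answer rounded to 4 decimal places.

Answer: 4.0000

Derivation:
Step 0: x=[10.2000] v=[0.0000]
Step 1: x=[10.1918] v=[-0.0821]
Step 2: x=[10.1754] v=[-0.1637]
Step 3: x=[10.1510] v=[-0.2443]
Step 4: x=[10.1187] v=[-0.3233]
Step 5: x=[10.0787] v=[-0.4003]
Step 6: x=[10.0312] v=[-0.4747]
Step 7: x=[9.9766] v=[-0.5461]
Step 8: x=[9.9152] v=[-0.6141]
Step 9: x=[9.8474] v=[-0.6782]
Step 10: x=[9.7736] v=[-0.7380]
Step 11: x=[9.6943] v=[-0.7932]
Step 12: x=[9.6100] v=[-0.8434]
Step 13: x=[9.5212] v=[-0.8882]
Step 14: x=[9.4285] v=[-0.9274]
Step 15: x=[9.3324] v=[-0.9608]
Step 16: x=[9.2336] v=[-0.9881]
Step 17: x=[9.1327] v=[-1.0092]
Step 18: x=[9.0303] v=[-1.0239]
Step 19: x=[8.9271] v=[-1.0321]
Step 20: x=[8.8237] v=[-1.0338]
Step 21: x=[8.7208] v=[-1.0290]
Step 22: x=[8.6190] v=[-1.0177]
Step 23: x=[8.5190] v=[-1.0000]
Step 24: x=[8.4214] v=[-0.9759]
Step 25: x=[8.3268] v=[-0.9457]
Step 26: x=[8.2359] v=[-0.9095]
Step 27: x=[8.1491] v=[-0.8676]
Step 28: x=[8.0671] v=[-0.8202]
Step 29: x=[7.9903] v=[-0.7676]
Step 30: x=[7.9193] v=[-0.7102]
Step 31: x=[7.8545] v=[-0.6483]
Step 32: x=[7.7963] v=[-0.5823]
Step 33: x=[7.7450] v=[-0.5126]
Step 34: x=[7.7010] v=[-0.4397]
Step 35: x=[7.6646] v=[-0.3640]
Step 36: x=[7.6360] v=[-0.2860]
Step 37: x=[7.6154] v=[-0.2062]
Step 38: x=[7.6029] v=[-0.1251]
Step 39: x=[7.5986] v=[-0.0432]
Step 40: x=[7.6025] v=[0.0390]
First v>=0 after going negative at step 40, time=4.0000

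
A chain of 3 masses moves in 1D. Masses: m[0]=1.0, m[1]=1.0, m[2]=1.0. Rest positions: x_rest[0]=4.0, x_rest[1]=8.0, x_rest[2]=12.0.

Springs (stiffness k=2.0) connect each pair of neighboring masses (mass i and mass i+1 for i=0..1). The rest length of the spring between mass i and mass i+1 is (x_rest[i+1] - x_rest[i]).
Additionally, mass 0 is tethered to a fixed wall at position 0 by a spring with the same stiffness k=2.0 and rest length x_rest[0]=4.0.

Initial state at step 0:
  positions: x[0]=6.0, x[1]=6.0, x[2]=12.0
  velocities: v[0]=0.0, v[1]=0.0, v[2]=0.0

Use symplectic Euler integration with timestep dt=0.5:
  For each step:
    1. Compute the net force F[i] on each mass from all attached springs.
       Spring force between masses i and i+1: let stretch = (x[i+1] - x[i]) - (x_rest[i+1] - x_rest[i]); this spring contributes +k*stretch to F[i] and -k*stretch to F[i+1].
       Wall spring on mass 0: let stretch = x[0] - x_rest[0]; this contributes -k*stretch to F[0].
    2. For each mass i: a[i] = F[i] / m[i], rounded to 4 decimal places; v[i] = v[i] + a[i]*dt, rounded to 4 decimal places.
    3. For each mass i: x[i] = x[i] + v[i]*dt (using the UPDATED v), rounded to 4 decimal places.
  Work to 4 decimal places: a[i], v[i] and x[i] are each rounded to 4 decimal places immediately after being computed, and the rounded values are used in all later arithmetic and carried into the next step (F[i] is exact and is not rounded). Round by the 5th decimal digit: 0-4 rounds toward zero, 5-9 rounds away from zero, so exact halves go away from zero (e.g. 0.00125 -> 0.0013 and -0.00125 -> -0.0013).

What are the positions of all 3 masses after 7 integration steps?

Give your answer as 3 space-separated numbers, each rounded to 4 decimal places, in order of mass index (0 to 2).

Answer: 3.4844 9.9844 11.1563

Derivation:
Step 0: x=[6.0000 6.0000 12.0000] v=[0.0000 0.0000 0.0000]
Step 1: x=[3.0000 9.0000 11.0000] v=[-6.0000 6.0000 -2.0000]
Step 2: x=[1.5000 10.0000 11.0000] v=[-3.0000 2.0000 0.0000]
Step 3: x=[3.5000 7.2500 12.5000] v=[4.0000 -5.5000 3.0000]
Step 4: x=[5.6250 5.2500 13.3750] v=[4.2500 -4.0000 1.7500]
Step 5: x=[4.7500 7.5000 12.1875] v=[-1.7500 4.5000 -2.3750]
Step 6: x=[2.8750 10.7188 10.6563] v=[-3.7500 6.4375 -3.0625]
Step 7: x=[3.4844 9.9844 11.1563] v=[1.2188 -1.4688 1.0000]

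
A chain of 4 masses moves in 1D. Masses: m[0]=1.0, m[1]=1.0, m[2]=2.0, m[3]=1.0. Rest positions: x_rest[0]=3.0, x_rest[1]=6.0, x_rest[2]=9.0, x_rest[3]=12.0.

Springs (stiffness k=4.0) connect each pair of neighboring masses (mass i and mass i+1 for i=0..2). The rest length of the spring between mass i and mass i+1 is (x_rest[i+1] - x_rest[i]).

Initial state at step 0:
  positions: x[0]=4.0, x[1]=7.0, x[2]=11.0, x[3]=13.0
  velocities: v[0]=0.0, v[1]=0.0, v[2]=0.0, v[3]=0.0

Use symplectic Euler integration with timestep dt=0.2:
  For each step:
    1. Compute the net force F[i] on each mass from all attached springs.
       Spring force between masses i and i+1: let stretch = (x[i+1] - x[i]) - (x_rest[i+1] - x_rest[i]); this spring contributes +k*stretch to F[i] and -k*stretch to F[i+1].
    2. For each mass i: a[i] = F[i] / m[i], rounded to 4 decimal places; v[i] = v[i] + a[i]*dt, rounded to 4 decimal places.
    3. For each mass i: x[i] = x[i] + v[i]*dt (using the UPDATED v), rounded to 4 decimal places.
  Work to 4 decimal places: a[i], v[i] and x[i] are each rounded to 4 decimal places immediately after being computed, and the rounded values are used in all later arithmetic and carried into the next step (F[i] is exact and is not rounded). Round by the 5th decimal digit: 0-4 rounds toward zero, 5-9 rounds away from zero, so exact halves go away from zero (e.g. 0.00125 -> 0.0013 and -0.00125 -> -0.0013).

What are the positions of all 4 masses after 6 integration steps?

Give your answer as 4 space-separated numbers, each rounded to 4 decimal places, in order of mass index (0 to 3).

Step 0: x=[4.0000 7.0000 11.0000 13.0000] v=[0.0000 0.0000 0.0000 0.0000]
Step 1: x=[4.0000 7.1600 10.8400 13.1600] v=[0.0000 0.8000 -0.8000 0.8000]
Step 2: x=[4.0256 7.4032 10.5712 13.4288] v=[0.1280 1.2160 -1.3440 1.3440]
Step 3: x=[4.1116 7.6129 10.2776 13.7204] v=[0.4301 1.0483 -1.4682 1.4579]
Step 4: x=[4.2778 7.6887 10.0462 13.9411] v=[0.8311 0.3790 -1.1570 1.1037]
Step 5: x=[4.5098 7.5960 9.9378 14.0187] v=[1.1598 -0.4637 -0.5420 0.3878]
Step 6: x=[4.7556 7.3842 9.9685 13.9233] v=[1.2288 -1.0592 0.1536 -0.4769]

Answer: 4.7556 7.3842 9.9685 13.9233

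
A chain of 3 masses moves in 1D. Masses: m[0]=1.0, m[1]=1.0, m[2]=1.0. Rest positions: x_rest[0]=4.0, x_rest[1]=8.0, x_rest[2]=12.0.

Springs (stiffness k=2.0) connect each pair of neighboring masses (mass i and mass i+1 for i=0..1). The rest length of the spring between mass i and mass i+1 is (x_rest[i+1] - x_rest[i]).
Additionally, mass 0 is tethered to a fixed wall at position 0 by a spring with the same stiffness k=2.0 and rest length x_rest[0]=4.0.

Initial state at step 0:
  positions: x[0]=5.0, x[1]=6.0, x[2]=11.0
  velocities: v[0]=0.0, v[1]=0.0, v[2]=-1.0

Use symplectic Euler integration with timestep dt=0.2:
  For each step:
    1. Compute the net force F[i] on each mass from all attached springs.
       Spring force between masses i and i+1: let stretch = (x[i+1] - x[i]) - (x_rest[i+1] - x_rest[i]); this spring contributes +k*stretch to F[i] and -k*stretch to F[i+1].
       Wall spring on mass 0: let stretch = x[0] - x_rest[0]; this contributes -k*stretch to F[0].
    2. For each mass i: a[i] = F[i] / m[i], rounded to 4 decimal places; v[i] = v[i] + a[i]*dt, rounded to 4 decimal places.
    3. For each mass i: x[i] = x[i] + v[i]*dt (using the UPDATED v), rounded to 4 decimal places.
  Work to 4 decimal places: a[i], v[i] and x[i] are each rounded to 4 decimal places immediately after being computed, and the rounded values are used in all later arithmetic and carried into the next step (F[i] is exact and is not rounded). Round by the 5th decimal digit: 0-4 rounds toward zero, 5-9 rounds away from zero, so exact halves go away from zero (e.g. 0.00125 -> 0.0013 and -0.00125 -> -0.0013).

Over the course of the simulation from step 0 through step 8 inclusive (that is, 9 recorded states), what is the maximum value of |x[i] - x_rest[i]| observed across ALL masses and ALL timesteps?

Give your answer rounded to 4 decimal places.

Answer: 2.0460

Derivation:
Step 0: x=[5.0000 6.0000 11.0000] v=[0.0000 0.0000 -1.0000]
Step 1: x=[4.6800 6.3200 10.7200] v=[-1.6000 1.6000 -1.4000]
Step 2: x=[4.1168 6.8608 10.4080] v=[-2.8160 2.7040 -1.5600]
Step 3: x=[3.4438 7.4659 10.1322] v=[-3.3651 3.0253 -1.3789]
Step 4: x=[2.8170 7.9625 9.9631] v=[-3.1338 2.4830 -0.8454]
Step 5: x=[2.3765 8.2075 9.9540] v=[-2.2024 1.2250 -0.0456]
Step 6: x=[2.2124 8.1257 10.1252] v=[-0.8206 -0.4088 0.8558]
Step 7: x=[2.3444 7.7308 10.4564] v=[0.6598 -1.9743 1.6560]
Step 8: x=[2.7197 7.1231 10.8896] v=[1.8766 -3.0386 2.1658]
Max displacement = 2.0460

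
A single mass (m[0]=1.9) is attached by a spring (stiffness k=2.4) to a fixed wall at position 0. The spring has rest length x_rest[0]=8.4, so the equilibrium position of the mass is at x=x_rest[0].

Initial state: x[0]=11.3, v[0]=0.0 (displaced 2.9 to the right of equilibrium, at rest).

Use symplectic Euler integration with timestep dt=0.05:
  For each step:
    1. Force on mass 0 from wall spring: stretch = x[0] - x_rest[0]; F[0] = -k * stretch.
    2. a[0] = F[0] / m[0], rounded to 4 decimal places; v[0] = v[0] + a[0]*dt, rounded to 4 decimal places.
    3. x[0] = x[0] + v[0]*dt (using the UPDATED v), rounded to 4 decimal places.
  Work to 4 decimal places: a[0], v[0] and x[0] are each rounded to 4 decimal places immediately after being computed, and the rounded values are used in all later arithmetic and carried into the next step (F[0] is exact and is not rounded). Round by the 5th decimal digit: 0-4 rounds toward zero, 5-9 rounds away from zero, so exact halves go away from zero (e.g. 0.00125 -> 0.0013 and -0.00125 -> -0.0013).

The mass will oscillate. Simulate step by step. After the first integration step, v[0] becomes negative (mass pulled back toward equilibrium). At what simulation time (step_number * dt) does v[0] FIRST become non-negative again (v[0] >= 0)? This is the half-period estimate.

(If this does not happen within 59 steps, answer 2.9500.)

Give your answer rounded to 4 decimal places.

Step 0: x=[11.3000] v=[0.0000]
Step 1: x=[11.2908] v=[-0.1832]
Step 2: x=[11.2725] v=[-0.3658]
Step 3: x=[11.2451] v=[-0.5472]
Step 4: x=[11.2088] v=[-0.7269]
Step 5: x=[11.1636] v=[-0.9043]
Step 6: x=[11.1097] v=[-1.0788]
Step 7: x=[11.0472] v=[-1.2499]
Step 8: x=[10.9763] v=[-1.4171]
Step 9: x=[10.8973] v=[-1.5798]
Step 10: x=[10.8104] v=[-1.7375]
Step 11: x=[10.7159] v=[-1.8897]
Step 12: x=[10.6141] v=[-2.0360]
Step 13: x=[10.5053] v=[-2.1758]
Step 14: x=[10.3899] v=[-2.3088]
Step 15: x=[10.2682] v=[-2.4345]
Step 16: x=[10.1406] v=[-2.5525]
Step 17: x=[10.0075] v=[-2.6624]
Step 18: x=[9.8693] v=[-2.7639]
Step 19: x=[9.7265] v=[-2.8567]
Step 20: x=[9.5795] v=[-2.9405]
Step 21: x=[9.4288] v=[-3.0150]
Step 22: x=[9.2748] v=[-3.0800]
Step 23: x=[9.1180] v=[-3.1353]
Step 24: x=[8.9590] v=[-3.1806]
Step 25: x=[8.7982] v=[-3.2159]
Step 26: x=[8.6361] v=[-3.2411]
Step 27: x=[8.4733] v=[-3.2560]
Step 28: x=[8.3103] v=[-3.2606]
Step 29: x=[8.1476] v=[-3.2549]
Step 30: x=[7.9857] v=[-3.2390]
Step 31: x=[7.8251] v=[-3.2128]
Step 32: x=[7.6663] v=[-3.1765]
Step 33: x=[7.5098] v=[-3.1302]
Step 34: x=[7.3561] v=[-3.0740]
Step 35: x=[7.2057] v=[-3.0081]
Step 36: x=[7.0591] v=[-2.9327]
Step 37: x=[6.9167] v=[-2.8480]
Step 38: x=[6.7790] v=[-2.7543]
Step 39: x=[6.6464] v=[-2.6519]
Step 40: x=[6.5193] v=[-2.5411]
Step 41: x=[6.3982] v=[-2.4223]
Step 42: x=[6.2834] v=[-2.2959]
Step 43: x=[6.1753] v=[-2.1622]
Step 44: x=[6.0742] v=[-2.0217]
Step 45: x=[5.9805] v=[-1.8748]
Step 46: x=[5.8944] v=[-1.7220]
Step 47: x=[5.8162] v=[-1.5638]
Step 48: x=[5.7462] v=[-1.4006]
Step 49: x=[5.6846] v=[-1.2330]
Step 50: x=[5.6315] v=[-1.0615]
Step 51: x=[5.5872] v=[-0.8866]
Step 52: x=[5.5518] v=[-0.7090]
Step 53: x=[5.5253] v=[-0.5291]
Step 54: x=[5.5079] v=[-0.3475]
Step 55: x=[5.4997] v=[-0.1648]
Step 56: x=[5.5006] v=[0.0184]
First v>=0 after going negative at step 56, time=2.8000

Answer: 2.8000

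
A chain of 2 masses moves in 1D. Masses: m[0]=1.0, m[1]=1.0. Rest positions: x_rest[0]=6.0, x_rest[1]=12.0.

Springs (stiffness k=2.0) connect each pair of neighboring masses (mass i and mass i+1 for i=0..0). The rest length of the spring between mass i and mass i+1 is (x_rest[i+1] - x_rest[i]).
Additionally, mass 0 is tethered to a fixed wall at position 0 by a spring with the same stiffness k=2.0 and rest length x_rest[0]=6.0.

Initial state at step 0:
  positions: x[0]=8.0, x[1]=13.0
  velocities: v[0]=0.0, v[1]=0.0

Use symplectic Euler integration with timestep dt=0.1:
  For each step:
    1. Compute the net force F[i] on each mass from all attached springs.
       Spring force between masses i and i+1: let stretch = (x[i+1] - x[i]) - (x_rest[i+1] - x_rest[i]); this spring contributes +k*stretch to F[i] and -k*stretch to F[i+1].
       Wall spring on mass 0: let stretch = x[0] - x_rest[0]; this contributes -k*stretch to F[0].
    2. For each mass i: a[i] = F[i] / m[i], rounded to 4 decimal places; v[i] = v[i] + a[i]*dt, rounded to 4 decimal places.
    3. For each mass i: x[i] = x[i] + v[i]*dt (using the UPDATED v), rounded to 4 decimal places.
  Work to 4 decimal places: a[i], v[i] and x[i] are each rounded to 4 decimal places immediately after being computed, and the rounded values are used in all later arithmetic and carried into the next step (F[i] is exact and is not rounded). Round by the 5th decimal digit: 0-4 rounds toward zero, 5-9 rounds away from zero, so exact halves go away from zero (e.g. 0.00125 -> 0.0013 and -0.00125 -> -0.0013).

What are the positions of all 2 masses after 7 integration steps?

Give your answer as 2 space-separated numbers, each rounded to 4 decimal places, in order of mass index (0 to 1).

Step 0: x=[8.0000 13.0000] v=[0.0000 0.0000]
Step 1: x=[7.9400 13.0200] v=[-0.6000 0.2000]
Step 2: x=[7.8228 13.0584] v=[-1.1720 0.3840]
Step 3: x=[7.6539 13.1121] v=[-1.6894 0.5369]
Step 4: x=[7.4411 13.1766] v=[-2.1285 0.6453]
Step 5: x=[7.1941 13.2464] v=[-2.4696 0.6982]
Step 6: x=[6.9243 13.3152] v=[-2.6980 0.6877]
Step 7: x=[6.6438 13.3762] v=[-2.8047 0.6095]

Answer: 6.6438 13.3762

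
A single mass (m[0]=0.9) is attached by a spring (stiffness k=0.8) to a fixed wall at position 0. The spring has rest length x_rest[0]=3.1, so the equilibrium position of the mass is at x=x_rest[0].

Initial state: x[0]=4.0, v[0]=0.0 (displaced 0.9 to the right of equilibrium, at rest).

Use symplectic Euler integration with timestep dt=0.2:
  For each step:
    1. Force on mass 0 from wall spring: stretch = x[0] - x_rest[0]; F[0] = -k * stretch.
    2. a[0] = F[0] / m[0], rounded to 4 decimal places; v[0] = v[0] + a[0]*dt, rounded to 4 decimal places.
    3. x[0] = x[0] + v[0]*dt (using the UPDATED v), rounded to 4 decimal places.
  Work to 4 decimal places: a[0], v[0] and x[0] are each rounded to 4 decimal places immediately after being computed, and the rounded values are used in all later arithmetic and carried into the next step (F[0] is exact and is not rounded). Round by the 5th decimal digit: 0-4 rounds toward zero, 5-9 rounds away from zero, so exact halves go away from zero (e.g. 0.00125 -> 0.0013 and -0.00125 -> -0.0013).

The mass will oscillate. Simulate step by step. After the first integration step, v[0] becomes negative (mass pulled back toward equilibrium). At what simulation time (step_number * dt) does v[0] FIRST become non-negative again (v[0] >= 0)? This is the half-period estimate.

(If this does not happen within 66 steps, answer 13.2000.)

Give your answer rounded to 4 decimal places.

Step 0: x=[4.0000] v=[0.0000]
Step 1: x=[3.9680] v=[-0.1600]
Step 2: x=[3.9051] v=[-0.3143]
Step 3: x=[3.8136] v=[-0.4574]
Step 4: x=[3.6967] v=[-0.5843]
Step 5: x=[3.5586] v=[-0.6904]
Step 6: x=[3.4042] v=[-0.7719]
Step 7: x=[3.2390] v=[-0.8260]
Step 8: x=[3.0689] v=[-0.8507]
Step 9: x=[2.8999] v=[-0.8452]
Step 10: x=[2.7380] v=[-0.8096]
Step 11: x=[2.5890] v=[-0.7452]
Step 12: x=[2.4581] v=[-0.6544]
Step 13: x=[2.3500] v=[-0.5403]
Step 14: x=[2.2686] v=[-0.4070]
Step 15: x=[2.2168] v=[-0.2592]
Step 16: x=[2.1964] v=[-0.1022]
Step 17: x=[2.2081] v=[0.0584]
First v>=0 after going negative at step 17, time=3.4000

Answer: 3.4000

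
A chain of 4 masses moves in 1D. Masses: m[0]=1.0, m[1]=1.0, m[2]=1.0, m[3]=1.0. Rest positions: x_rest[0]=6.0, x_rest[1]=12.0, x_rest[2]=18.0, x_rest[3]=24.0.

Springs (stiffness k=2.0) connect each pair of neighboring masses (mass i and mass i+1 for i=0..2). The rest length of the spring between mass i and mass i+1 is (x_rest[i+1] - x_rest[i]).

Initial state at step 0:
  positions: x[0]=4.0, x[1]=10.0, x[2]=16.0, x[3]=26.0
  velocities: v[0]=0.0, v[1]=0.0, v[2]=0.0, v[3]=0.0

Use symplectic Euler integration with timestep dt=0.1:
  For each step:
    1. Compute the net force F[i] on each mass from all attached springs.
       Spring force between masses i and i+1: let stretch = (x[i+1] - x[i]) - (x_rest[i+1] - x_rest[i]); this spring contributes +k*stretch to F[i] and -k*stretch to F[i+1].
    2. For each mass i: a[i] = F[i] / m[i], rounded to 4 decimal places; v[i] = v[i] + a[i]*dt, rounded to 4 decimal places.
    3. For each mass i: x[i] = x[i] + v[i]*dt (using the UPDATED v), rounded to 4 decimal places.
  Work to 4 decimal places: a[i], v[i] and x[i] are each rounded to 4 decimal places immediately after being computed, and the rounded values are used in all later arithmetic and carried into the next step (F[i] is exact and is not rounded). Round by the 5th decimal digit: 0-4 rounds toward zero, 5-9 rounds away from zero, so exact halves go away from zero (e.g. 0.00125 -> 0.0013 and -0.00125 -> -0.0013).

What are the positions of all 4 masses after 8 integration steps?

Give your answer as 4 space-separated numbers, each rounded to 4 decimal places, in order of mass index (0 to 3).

Step 0: x=[4.0000 10.0000 16.0000 26.0000] v=[0.0000 0.0000 0.0000 0.0000]
Step 1: x=[4.0000 10.0000 16.0800 25.9200] v=[0.0000 0.0000 0.8000 -0.8000]
Step 2: x=[4.0000 10.0016 16.2352 25.7632] v=[0.0000 0.0160 1.5520 -1.5680]
Step 3: x=[4.0000 10.0078 16.4563 25.5358] v=[0.0003 0.0624 2.2109 -2.2736]
Step 4: x=[4.0002 10.0229 16.7300 25.2469] v=[0.0019 0.1505 2.7371 -2.8895]
Step 5: x=[4.0008 10.0516 17.0399 24.9076] v=[0.0064 0.2874 3.0991 -3.3929]
Step 6: x=[4.0025 10.0991 17.3674 24.5310] v=[0.0166 0.4749 3.2750 -3.7664]
Step 7: x=[4.0061 10.1700 17.6928 24.1311] v=[0.0359 0.7092 3.2541 -3.9991]
Step 8: x=[4.0130 10.2681 17.9965 23.7224] v=[0.0687 0.9810 3.0372 -4.0868]

Answer: 4.0130 10.2681 17.9965 23.7224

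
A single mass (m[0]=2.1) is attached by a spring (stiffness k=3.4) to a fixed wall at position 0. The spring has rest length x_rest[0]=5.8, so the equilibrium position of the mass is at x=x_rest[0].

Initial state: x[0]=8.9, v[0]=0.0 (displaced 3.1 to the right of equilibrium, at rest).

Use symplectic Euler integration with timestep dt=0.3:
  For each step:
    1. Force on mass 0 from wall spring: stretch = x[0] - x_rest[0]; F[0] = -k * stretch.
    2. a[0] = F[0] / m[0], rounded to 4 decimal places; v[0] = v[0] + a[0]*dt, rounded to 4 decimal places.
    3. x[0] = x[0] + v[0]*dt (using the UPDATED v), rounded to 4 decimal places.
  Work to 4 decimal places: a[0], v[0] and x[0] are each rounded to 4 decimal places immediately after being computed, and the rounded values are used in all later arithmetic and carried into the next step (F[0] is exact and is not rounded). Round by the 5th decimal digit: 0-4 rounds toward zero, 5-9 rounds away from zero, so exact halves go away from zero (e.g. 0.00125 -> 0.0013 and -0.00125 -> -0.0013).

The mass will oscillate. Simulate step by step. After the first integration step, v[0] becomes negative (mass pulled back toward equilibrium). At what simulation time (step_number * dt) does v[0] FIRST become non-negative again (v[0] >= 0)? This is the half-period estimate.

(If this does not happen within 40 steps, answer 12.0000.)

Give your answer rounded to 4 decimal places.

Step 0: x=[8.9000] v=[0.0000]
Step 1: x=[8.4483] v=[-1.5057]
Step 2: x=[7.6107] v=[-2.7920]
Step 3: x=[6.5093] v=[-3.6715]
Step 4: x=[5.3045] v=[-4.0160]
Step 5: x=[4.1719] v=[-3.7753]
Step 6: x=[3.2766] v=[-2.9845]
Step 7: x=[2.7489] v=[-1.7589]
Step 8: x=[2.6658] v=[-0.2769]
Step 9: x=[3.0394] v=[1.2454]
First v>=0 after going negative at step 9, time=2.7000

Answer: 2.7000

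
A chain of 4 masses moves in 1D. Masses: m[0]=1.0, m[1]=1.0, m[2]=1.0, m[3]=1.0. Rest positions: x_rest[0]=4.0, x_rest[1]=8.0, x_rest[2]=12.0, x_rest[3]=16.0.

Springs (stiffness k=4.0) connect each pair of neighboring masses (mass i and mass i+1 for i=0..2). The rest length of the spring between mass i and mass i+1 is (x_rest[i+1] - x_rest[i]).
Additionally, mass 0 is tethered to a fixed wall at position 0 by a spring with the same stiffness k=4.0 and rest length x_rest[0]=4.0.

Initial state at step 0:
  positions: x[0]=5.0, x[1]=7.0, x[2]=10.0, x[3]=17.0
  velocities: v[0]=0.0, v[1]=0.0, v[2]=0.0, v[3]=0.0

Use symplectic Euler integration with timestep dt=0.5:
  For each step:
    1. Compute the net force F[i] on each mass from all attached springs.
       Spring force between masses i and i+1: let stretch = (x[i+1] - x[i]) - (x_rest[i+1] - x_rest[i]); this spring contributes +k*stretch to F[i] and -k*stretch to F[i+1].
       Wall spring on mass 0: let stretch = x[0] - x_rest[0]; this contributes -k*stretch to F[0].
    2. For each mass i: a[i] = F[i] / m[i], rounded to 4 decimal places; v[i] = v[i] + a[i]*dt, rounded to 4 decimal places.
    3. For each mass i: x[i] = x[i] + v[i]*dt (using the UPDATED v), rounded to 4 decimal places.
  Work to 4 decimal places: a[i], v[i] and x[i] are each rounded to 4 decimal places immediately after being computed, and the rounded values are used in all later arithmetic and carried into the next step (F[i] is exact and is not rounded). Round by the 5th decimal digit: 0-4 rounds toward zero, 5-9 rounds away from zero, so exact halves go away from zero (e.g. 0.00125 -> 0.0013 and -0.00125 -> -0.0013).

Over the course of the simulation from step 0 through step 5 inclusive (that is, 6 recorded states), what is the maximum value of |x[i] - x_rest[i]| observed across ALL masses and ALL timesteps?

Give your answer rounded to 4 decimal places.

Answer: 3.0000

Derivation:
Step 0: x=[5.0000 7.0000 10.0000 17.0000] v=[0.0000 0.0000 0.0000 0.0000]
Step 1: x=[2.0000 8.0000 14.0000 14.0000] v=[-6.0000 2.0000 8.0000 -6.0000]
Step 2: x=[3.0000 9.0000 12.0000 15.0000] v=[2.0000 2.0000 -4.0000 2.0000]
Step 3: x=[7.0000 7.0000 10.0000 17.0000] v=[8.0000 -4.0000 -4.0000 4.0000]
Step 4: x=[4.0000 8.0000 12.0000 16.0000] v=[-6.0000 2.0000 4.0000 -2.0000]
Step 5: x=[1.0000 9.0000 14.0000 15.0000] v=[-6.0000 2.0000 4.0000 -2.0000]
Max displacement = 3.0000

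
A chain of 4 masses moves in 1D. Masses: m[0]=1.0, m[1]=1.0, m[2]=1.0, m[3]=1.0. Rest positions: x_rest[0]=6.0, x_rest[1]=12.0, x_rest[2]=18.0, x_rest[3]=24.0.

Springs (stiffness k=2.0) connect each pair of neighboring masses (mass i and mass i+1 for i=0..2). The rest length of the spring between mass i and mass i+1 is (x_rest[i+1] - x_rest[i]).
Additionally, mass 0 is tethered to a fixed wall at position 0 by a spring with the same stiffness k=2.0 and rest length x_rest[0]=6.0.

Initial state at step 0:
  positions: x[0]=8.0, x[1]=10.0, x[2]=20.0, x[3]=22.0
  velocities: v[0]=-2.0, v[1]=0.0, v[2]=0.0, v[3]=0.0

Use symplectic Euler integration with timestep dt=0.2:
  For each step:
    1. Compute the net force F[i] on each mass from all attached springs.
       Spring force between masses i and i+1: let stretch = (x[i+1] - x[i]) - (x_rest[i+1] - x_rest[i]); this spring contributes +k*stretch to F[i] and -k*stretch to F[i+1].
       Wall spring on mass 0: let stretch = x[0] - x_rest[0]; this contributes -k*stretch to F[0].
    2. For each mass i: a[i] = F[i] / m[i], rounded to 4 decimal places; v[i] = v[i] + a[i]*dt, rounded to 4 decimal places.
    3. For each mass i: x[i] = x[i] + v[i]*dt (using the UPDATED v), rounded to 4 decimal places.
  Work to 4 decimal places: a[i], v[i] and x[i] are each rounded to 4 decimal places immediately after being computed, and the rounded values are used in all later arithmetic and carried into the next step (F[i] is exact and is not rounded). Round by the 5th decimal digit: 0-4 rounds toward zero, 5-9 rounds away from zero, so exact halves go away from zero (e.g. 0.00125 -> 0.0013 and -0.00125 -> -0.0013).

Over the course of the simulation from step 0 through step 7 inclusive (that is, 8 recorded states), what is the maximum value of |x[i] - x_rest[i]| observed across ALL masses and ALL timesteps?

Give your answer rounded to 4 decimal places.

Step 0: x=[8.0000 10.0000 20.0000 22.0000] v=[-2.0000 0.0000 0.0000 0.0000]
Step 1: x=[7.1200 10.6400 19.3600 22.3200] v=[-4.4000 3.2000 -3.2000 1.6000]
Step 2: x=[5.9520 11.6960 18.2592 22.8832] v=[-5.8400 5.2800 -5.5040 2.8160]
Step 3: x=[4.7674 12.8175 17.0033 23.5565] v=[-5.9232 5.6077 -6.2797 3.3664]
Step 4: x=[3.8454 13.6299 15.9368 24.1855] v=[-4.6101 4.0620 -5.3327 3.1451]
Step 5: x=[3.3985 13.8441 15.3456 24.6346] v=[-2.2345 1.0710 -2.9560 2.2456]
Step 6: x=[3.5154 13.3428 15.3774 24.8206] v=[0.5843 -2.5066 0.1590 0.9300]
Step 7: x=[4.1372 12.2181 16.0019 24.7311] v=[3.1091 -5.6237 3.1224 -0.4473]
Max displacement = 2.6544

Answer: 2.6544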